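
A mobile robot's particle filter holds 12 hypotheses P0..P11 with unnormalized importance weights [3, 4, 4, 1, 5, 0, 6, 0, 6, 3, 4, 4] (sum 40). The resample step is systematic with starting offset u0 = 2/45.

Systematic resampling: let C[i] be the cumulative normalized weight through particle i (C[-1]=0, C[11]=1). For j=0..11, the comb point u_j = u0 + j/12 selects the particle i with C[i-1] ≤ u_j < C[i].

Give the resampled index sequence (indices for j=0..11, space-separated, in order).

C = [3/40, 7/40, 11/40, 3/10, 17/40, 17/40, 23/40, 23/40, 29/40, 4/5, 9/10, 1]
j=0: u_0=2/45 ∈ [0, 3/40) → index 0
j=1: u_1=23/180 ∈ [3/40, 7/40) → index 1
j=2: u_2=19/90 ∈ [7/40, 11/40) → index 2
j=3: u_3=53/180 ∈ [11/40, 3/10) → index 3
j=4: u_4=17/45 ∈ [3/10, 17/40) → index 4
j=5: u_5=83/180 ∈ [17/40, 23/40) → index 6
j=6: u_6=49/90 ∈ [17/40, 23/40) → index 6
j=7: u_7=113/180 ∈ [23/40, 29/40) → index 8
j=8: u_8=32/45 ∈ [23/40, 29/40) → index 8
j=9: u_9=143/180 ∈ [29/40, 4/5) → index 9
j=10: u_10=79/90 ∈ [4/5, 9/10) → index 10
j=11: u_11=173/180 ∈ [9/10, 1) → index 11

0 1 2 3 4 6 6 8 8 9 10 11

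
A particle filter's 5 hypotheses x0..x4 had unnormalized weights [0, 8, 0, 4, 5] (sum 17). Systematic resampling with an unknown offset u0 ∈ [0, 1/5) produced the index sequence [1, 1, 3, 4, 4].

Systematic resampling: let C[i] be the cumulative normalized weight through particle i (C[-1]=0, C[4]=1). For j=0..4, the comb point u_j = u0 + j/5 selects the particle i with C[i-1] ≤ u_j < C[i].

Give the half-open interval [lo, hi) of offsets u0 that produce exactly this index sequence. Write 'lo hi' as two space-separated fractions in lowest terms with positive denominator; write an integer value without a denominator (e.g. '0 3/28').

C = [0, 8/17, 8/17, 12/17, 1]
j=0 picked index 1: u0 ∈ [0, 8/17)
j=1 picked index 1: u0 ∈ [-1/5, 23/85)
j=2 picked index 3: u0 ∈ [6/85, 26/85)
j=3 picked index 4: u0 ∈ [9/85, 2/5)
j=4 picked index 4: u0 ∈ [-8/85, 1/5)
intersection: [9/85, 1/5)

9/85 1/5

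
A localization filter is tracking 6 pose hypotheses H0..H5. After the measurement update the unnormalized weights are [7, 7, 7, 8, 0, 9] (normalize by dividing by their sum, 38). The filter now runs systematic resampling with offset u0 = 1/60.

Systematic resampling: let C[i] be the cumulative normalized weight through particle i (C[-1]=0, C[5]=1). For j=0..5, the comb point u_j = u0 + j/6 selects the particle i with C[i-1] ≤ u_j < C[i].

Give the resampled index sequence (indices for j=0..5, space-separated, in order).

0 0 1 2 3 5

C = [7/38, 7/19, 21/38, 29/38, 29/38, 1]
j=0: u_0=1/60 ∈ [0, 7/38) → index 0
j=1: u_1=11/60 ∈ [0, 7/38) → index 0
j=2: u_2=7/20 ∈ [7/38, 7/19) → index 1
j=3: u_3=31/60 ∈ [7/19, 21/38) → index 2
j=4: u_4=41/60 ∈ [21/38, 29/38) → index 3
j=5: u_5=17/20 ∈ [29/38, 1) → index 5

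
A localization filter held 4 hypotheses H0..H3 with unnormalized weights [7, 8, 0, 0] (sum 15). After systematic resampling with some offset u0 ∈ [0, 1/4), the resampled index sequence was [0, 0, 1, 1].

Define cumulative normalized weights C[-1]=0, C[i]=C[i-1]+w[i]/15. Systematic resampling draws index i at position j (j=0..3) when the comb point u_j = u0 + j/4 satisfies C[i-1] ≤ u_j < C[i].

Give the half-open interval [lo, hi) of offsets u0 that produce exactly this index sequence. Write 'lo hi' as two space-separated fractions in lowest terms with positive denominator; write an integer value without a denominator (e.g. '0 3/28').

0 13/60

C = [7/15, 1, 1, 1]
j=0 picked index 0: u0 ∈ [0, 7/15)
j=1 picked index 0: u0 ∈ [-1/4, 13/60)
j=2 picked index 1: u0 ∈ [-1/30, 1/2)
j=3 picked index 1: u0 ∈ [-17/60, 1/4)
intersection: [0, 13/60)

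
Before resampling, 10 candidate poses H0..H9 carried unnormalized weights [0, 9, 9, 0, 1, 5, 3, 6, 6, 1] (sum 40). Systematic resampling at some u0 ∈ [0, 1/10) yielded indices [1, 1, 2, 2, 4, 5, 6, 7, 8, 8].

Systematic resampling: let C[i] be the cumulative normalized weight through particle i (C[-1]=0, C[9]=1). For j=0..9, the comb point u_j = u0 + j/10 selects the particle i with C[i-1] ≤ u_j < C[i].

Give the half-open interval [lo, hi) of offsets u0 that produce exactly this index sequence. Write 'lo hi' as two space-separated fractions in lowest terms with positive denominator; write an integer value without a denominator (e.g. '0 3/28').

C = [0, 9/40, 9/20, 9/20, 19/40, 3/5, 27/40, 33/40, 39/40, 1]
j=0 picked index 1: u0 ∈ [0, 9/40)
j=1 picked index 1: u0 ∈ [-1/10, 1/8)
j=2 picked index 2: u0 ∈ [1/40, 1/4)
j=3 picked index 2: u0 ∈ [-3/40, 3/20)
j=4 picked index 4: u0 ∈ [1/20, 3/40)
j=5 picked index 5: u0 ∈ [-1/40, 1/10)
j=6 picked index 6: u0 ∈ [0, 3/40)
j=7 picked index 7: u0 ∈ [-1/40, 1/8)
j=8 picked index 8: u0 ∈ [1/40, 7/40)
j=9 picked index 8: u0 ∈ [-3/40, 3/40)
intersection: [1/20, 3/40)

1/20 3/40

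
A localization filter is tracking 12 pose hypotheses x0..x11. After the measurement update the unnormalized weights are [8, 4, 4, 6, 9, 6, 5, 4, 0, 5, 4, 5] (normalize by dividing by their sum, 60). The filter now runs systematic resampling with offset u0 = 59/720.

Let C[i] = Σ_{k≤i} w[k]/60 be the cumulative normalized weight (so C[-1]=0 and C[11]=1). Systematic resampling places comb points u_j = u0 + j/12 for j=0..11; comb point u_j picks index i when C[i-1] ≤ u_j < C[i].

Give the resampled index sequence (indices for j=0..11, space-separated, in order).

C = [2/15, 1/5, 4/15, 11/30, 31/60, 37/60, 7/10, 23/30, 23/30, 17/20, 11/12, 1]
j=0: u_0=59/720 ∈ [0, 2/15) → index 0
j=1: u_1=119/720 ∈ [2/15, 1/5) → index 1
j=2: u_2=179/720 ∈ [1/5, 4/15) → index 2
j=3: u_3=239/720 ∈ [4/15, 11/30) → index 3
j=4: u_4=299/720 ∈ [11/30, 31/60) → index 4
j=5: u_5=359/720 ∈ [11/30, 31/60) → index 4
j=6: u_6=419/720 ∈ [31/60, 37/60) → index 5
j=7: u_7=479/720 ∈ [37/60, 7/10) → index 6
j=8: u_8=539/720 ∈ [7/10, 23/30) → index 7
j=9: u_9=599/720 ∈ [23/30, 17/20) → index 9
j=10: u_10=659/720 ∈ [17/20, 11/12) → index 10
j=11: u_11=719/720 ∈ [11/12, 1) → index 11

0 1 2 3 4 4 5 6 7 9 10 11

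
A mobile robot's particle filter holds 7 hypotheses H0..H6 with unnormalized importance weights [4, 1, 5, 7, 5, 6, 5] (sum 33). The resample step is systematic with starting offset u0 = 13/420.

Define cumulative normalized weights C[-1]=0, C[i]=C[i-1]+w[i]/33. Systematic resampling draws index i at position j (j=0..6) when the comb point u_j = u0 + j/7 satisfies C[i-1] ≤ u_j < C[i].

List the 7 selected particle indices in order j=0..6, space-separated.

0 2 3 3 4 5 6

C = [4/33, 5/33, 10/33, 17/33, 2/3, 28/33, 1]
j=0: u_0=13/420 ∈ [0, 4/33) → index 0
j=1: u_1=73/420 ∈ [5/33, 10/33) → index 2
j=2: u_2=19/60 ∈ [10/33, 17/33) → index 3
j=3: u_3=193/420 ∈ [10/33, 17/33) → index 3
j=4: u_4=253/420 ∈ [17/33, 2/3) → index 4
j=5: u_5=313/420 ∈ [2/3, 28/33) → index 5
j=6: u_6=373/420 ∈ [28/33, 1) → index 6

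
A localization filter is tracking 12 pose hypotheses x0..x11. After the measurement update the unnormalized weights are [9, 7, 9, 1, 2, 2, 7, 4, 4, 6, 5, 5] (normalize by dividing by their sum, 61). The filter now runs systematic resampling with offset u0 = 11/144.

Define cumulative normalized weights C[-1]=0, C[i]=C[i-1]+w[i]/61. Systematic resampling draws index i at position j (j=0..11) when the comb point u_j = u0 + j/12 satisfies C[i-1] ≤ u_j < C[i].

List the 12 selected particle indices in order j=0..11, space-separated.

0 1 1 2 2 6 6 7 9 9 10 11

C = [9/61, 16/61, 25/61, 26/61, 28/61, 30/61, 37/61, 41/61, 45/61, 51/61, 56/61, 1]
j=0: u_0=11/144 ∈ [0, 9/61) → index 0
j=1: u_1=23/144 ∈ [9/61, 16/61) → index 1
j=2: u_2=35/144 ∈ [9/61, 16/61) → index 1
j=3: u_3=47/144 ∈ [16/61, 25/61) → index 2
j=4: u_4=59/144 ∈ [16/61, 25/61) → index 2
j=5: u_5=71/144 ∈ [30/61, 37/61) → index 6
j=6: u_6=83/144 ∈ [30/61, 37/61) → index 6
j=7: u_7=95/144 ∈ [37/61, 41/61) → index 7
j=8: u_8=107/144 ∈ [45/61, 51/61) → index 9
j=9: u_9=119/144 ∈ [45/61, 51/61) → index 9
j=10: u_10=131/144 ∈ [51/61, 56/61) → index 10
j=11: u_11=143/144 ∈ [56/61, 1) → index 11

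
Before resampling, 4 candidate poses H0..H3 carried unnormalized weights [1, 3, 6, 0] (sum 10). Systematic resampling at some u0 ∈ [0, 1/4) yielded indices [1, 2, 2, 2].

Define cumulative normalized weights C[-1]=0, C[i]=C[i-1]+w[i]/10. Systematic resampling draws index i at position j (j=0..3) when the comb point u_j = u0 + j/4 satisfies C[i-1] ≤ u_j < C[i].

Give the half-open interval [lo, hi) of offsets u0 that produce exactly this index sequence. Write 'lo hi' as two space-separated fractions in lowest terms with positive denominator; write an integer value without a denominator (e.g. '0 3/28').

3/20 1/4

C = [1/10, 2/5, 1, 1]
j=0 picked index 1: u0 ∈ [1/10, 2/5)
j=1 picked index 2: u0 ∈ [3/20, 3/4)
j=2 picked index 2: u0 ∈ [-1/10, 1/2)
j=3 picked index 2: u0 ∈ [-7/20, 1/4)
intersection: [3/20, 1/4)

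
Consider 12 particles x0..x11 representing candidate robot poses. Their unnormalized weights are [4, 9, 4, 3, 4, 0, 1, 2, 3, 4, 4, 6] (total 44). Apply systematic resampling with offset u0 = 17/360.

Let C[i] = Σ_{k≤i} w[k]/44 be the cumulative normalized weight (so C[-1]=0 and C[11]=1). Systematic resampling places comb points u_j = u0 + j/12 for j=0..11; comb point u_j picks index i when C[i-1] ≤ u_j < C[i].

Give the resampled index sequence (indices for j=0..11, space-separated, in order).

C = [1/11, 13/44, 17/44, 5/11, 6/11, 6/11, 25/44, 27/44, 15/22, 17/22, 19/22, 1]
j=0: u_0=17/360 ∈ [0, 1/11) → index 0
j=1: u_1=47/360 ∈ [1/11, 13/44) → index 1
j=2: u_2=77/360 ∈ [1/11, 13/44) → index 1
j=3: u_3=107/360 ∈ [13/44, 17/44) → index 2
j=4: u_4=137/360 ∈ [13/44, 17/44) → index 2
j=5: u_5=167/360 ∈ [5/11, 6/11) → index 4
j=6: u_6=197/360 ∈ [6/11, 25/44) → index 6
j=7: u_7=227/360 ∈ [27/44, 15/22) → index 8
j=8: u_8=257/360 ∈ [15/22, 17/22) → index 9
j=9: u_9=287/360 ∈ [17/22, 19/22) → index 10
j=10: u_10=317/360 ∈ [19/22, 1) → index 11
j=11: u_11=347/360 ∈ [19/22, 1) → index 11

0 1 1 2 2 4 6 8 9 10 11 11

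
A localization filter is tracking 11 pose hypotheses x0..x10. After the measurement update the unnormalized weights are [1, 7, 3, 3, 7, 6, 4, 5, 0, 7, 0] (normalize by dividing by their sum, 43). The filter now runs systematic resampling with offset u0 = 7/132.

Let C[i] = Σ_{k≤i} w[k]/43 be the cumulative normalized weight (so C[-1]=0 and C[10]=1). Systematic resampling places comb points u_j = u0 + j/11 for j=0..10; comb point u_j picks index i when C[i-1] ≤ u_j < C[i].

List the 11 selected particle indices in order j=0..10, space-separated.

1 1 2 4 4 5 5 6 7 9 9

C = [1/43, 8/43, 11/43, 14/43, 21/43, 27/43, 31/43, 36/43, 36/43, 1, 1]
j=0: u_0=7/132 ∈ [1/43, 8/43) → index 1
j=1: u_1=19/132 ∈ [1/43, 8/43) → index 1
j=2: u_2=31/132 ∈ [8/43, 11/43) → index 2
j=3: u_3=43/132 ∈ [14/43, 21/43) → index 4
j=4: u_4=5/12 ∈ [14/43, 21/43) → index 4
j=5: u_5=67/132 ∈ [21/43, 27/43) → index 5
j=6: u_6=79/132 ∈ [21/43, 27/43) → index 5
j=7: u_7=91/132 ∈ [27/43, 31/43) → index 6
j=8: u_8=103/132 ∈ [31/43, 36/43) → index 7
j=9: u_9=115/132 ∈ [36/43, 1) → index 9
j=10: u_10=127/132 ∈ [36/43, 1) → index 9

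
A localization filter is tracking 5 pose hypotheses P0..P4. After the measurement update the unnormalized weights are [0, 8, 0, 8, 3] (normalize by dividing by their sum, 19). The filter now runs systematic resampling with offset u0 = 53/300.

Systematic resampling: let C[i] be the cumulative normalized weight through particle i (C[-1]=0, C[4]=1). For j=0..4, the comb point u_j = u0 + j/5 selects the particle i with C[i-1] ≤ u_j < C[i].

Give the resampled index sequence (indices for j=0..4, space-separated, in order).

C = [0, 8/19, 8/19, 16/19, 1]
j=0: u_0=53/300 ∈ [0, 8/19) → index 1
j=1: u_1=113/300 ∈ [0, 8/19) → index 1
j=2: u_2=173/300 ∈ [8/19, 16/19) → index 3
j=3: u_3=233/300 ∈ [8/19, 16/19) → index 3
j=4: u_4=293/300 ∈ [16/19, 1) → index 4

1 1 3 3 4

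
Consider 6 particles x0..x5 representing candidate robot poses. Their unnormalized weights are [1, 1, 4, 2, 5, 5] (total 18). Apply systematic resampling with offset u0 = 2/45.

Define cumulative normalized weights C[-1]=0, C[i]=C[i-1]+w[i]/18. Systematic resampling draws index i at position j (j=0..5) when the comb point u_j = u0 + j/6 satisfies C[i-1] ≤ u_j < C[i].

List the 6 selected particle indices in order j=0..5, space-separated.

0 2 3 4 4 5

C = [1/18, 1/9, 1/3, 4/9, 13/18, 1]
j=0: u_0=2/45 ∈ [0, 1/18) → index 0
j=1: u_1=19/90 ∈ [1/9, 1/3) → index 2
j=2: u_2=17/45 ∈ [1/3, 4/9) → index 3
j=3: u_3=49/90 ∈ [4/9, 13/18) → index 4
j=4: u_4=32/45 ∈ [4/9, 13/18) → index 4
j=5: u_5=79/90 ∈ [13/18, 1) → index 5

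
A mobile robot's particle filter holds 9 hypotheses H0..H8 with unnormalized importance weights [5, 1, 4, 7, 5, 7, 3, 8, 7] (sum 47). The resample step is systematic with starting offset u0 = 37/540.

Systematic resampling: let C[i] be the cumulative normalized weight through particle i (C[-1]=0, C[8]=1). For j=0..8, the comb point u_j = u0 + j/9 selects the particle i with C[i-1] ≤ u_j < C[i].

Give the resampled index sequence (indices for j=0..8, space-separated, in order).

0 2 3 4 5 6 7 7 8

C = [5/47, 6/47, 10/47, 17/47, 22/47, 29/47, 32/47, 40/47, 1]
j=0: u_0=37/540 ∈ [0, 5/47) → index 0
j=1: u_1=97/540 ∈ [6/47, 10/47) → index 2
j=2: u_2=157/540 ∈ [10/47, 17/47) → index 3
j=3: u_3=217/540 ∈ [17/47, 22/47) → index 4
j=4: u_4=277/540 ∈ [22/47, 29/47) → index 5
j=5: u_5=337/540 ∈ [29/47, 32/47) → index 6
j=6: u_6=397/540 ∈ [32/47, 40/47) → index 7
j=7: u_7=457/540 ∈ [32/47, 40/47) → index 7
j=8: u_8=517/540 ∈ [40/47, 1) → index 8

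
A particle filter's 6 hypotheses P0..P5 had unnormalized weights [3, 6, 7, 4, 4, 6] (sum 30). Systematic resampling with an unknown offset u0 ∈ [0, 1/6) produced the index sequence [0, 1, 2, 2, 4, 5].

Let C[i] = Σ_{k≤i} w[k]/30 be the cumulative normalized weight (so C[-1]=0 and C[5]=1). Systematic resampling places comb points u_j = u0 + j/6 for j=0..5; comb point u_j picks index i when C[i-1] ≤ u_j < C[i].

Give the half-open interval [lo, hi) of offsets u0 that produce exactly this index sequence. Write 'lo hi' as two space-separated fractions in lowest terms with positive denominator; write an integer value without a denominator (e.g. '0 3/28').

0 1/30

C = [1/10, 3/10, 8/15, 2/3, 4/5, 1]
j=0 picked index 0: u0 ∈ [0, 1/10)
j=1 picked index 1: u0 ∈ [-1/15, 2/15)
j=2 picked index 2: u0 ∈ [-1/30, 1/5)
j=3 picked index 2: u0 ∈ [-1/5, 1/30)
j=4 picked index 4: u0 ∈ [0, 2/15)
j=5 picked index 5: u0 ∈ [-1/30, 1/6)
intersection: [0, 1/30)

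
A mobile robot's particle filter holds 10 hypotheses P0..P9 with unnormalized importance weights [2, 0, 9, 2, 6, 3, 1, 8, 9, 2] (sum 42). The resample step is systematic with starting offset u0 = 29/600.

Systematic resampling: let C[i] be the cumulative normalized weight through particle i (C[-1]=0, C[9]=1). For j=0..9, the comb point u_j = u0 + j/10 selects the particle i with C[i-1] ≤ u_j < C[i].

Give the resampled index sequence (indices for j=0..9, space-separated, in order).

2 2 2 4 4 7 7 8 8 8

C = [1/21, 1/21, 11/42, 13/42, 19/42, 11/21, 23/42, 31/42, 20/21, 1]
j=0: u_0=29/600 ∈ [1/21, 11/42) → index 2
j=1: u_1=89/600 ∈ [1/21, 11/42) → index 2
j=2: u_2=149/600 ∈ [1/21, 11/42) → index 2
j=3: u_3=209/600 ∈ [13/42, 19/42) → index 4
j=4: u_4=269/600 ∈ [13/42, 19/42) → index 4
j=5: u_5=329/600 ∈ [23/42, 31/42) → index 7
j=6: u_6=389/600 ∈ [23/42, 31/42) → index 7
j=7: u_7=449/600 ∈ [31/42, 20/21) → index 8
j=8: u_8=509/600 ∈ [31/42, 20/21) → index 8
j=9: u_9=569/600 ∈ [31/42, 20/21) → index 8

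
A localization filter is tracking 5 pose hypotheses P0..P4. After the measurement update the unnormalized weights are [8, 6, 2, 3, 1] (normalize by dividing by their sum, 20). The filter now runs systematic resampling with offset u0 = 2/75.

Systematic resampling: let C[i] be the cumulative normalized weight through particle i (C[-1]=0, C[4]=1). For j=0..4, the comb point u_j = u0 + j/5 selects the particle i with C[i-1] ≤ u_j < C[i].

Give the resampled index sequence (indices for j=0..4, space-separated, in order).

C = [2/5, 7/10, 4/5, 19/20, 1]
j=0: u_0=2/75 ∈ [0, 2/5) → index 0
j=1: u_1=17/75 ∈ [0, 2/5) → index 0
j=2: u_2=32/75 ∈ [2/5, 7/10) → index 1
j=3: u_3=47/75 ∈ [2/5, 7/10) → index 1
j=4: u_4=62/75 ∈ [4/5, 19/20) → index 3

0 0 1 1 3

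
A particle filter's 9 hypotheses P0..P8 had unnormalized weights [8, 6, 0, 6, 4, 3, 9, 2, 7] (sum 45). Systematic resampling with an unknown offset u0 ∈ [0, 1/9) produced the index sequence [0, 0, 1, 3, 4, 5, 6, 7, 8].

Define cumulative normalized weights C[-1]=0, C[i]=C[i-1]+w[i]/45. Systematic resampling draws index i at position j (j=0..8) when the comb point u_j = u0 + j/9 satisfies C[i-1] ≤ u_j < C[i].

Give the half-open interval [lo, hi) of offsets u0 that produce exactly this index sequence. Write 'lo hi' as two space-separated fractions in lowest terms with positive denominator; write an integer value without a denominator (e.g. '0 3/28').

C = [8/45, 14/45, 14/45, 4/9, 8/15, 3/5, 4/5, 38/45, 1]
j=0 picked index 0: u0 ∈ [0, 8/45)
j=1 picked index 0: u0 ∈ [-1/9, 1/15)
j=2 picked index 1: u0 ∈ [-2/45, 4/45)
j=3 picked index 3: u0 ∈ [-1/45, 1/9)
j=4 picked index 4: u0 ∈ [0, 4/45)
j=5 picked index 5: u0 ∈ [-1/45, 2/45)
j=6 picked index 6: u0 ∈ [-1/15, 2/15)
j=7 picked index 7: u0 ∈ [1/45, 1/15)
j=8 picked index 8: u0 ∈ [-2/45, 1/9)
intersection: [1/45, 2/45)

1/45 2/45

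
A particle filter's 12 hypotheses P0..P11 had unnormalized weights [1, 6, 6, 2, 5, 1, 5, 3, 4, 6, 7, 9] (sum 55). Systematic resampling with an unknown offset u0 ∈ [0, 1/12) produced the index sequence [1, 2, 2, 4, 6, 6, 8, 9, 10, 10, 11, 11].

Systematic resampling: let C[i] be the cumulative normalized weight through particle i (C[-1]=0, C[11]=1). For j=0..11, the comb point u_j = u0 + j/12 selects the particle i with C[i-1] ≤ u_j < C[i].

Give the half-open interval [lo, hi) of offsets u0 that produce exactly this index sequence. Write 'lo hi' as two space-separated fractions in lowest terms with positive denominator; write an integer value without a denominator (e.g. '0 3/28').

8/165 37/660

C = [1/55, 7/55, 13/55, 3/11, 4/11, 21/55, 26/55, 29/55, 3/5, 39/55, 46/55, 1]
j=0 picked index 1: u0 ∈ [1/55, 7/55)
j=1 picked index 2: u0 ∈ [29/660, 101/660)
j=2 picked index 2: u0 ∈ [-13/330, 23/330)
j=3 picked index 4: u0 ∈ [1/44, 5/44)
j=4 picked index 6: u0 ∈ [8/165, 23/165)
j=5 picked index 6: u0 ∈ [-23/660, 37/660)
j=6 picked index 8: u0 ∈ [3/110, 1/10)
j=7 picked index 9: u0 ∈ [1/60, 83/660)
j=8 picked index 10: u0 ∈ [7/165, 28/165)
j=9 picked index 10: u0 ∈ [-9/220, 19/220)
j=10 picked index 11: u0 ∈ [1/330, 1/6)
j=11 picked index 11: u0 ∈ [-53/660, 1/12)
intersection: [8/165, 37/660)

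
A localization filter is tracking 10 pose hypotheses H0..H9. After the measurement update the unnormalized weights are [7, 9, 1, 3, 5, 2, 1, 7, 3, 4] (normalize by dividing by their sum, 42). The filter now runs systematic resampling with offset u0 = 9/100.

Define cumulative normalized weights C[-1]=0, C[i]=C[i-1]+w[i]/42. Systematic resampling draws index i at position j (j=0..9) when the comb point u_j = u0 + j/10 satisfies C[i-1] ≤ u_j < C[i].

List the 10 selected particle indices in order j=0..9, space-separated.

0 1 1 2 4 4 7 7 8 9

C = [1/6, 8/21, 17/42, 10/21, 25/42, 9/14, 2/3, 5/6, 19/21, 1]
j=0: u_0=9/100 ∈ [0, 1/6) → index 0
j=1: u_1=19/100 ∈ [1/6, 8/21) → index 1
j=2: u_2=29/100 ∈ [1/6, 8/21) → index 1
j=3: u_3=39/100 ∈ [8/21, 17/42) → index 2
j=4: u_4=49/100 ∈ [10/21, 25/42) → index 4
j=5: u_5=59/100 ∈ [10/21, 25/42) → index 4
j=6: u_6=69/100 ∈ [2/3, 5/6) → index 7
j=7: u_7=79/100 ∈ [2/3, 5/6) → index 7
j=8: u_8=89/100 ∈ [5/6, 19/21) → index 8
j=9: u_9=99/100 ∈ [19/21, 1) → index 9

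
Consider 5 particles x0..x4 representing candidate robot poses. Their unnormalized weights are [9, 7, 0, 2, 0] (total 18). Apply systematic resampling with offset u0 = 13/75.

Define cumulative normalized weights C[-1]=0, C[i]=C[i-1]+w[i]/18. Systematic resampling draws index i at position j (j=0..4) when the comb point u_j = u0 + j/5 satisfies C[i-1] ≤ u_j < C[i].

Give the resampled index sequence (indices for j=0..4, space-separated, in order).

C = [1/2, 8/9, 8/9, 1, 1]
j=0: u_0=13/75 ∈ [0, 1/2) → index 0
j=1: u_1=28/75 ∈ [0, 1/2) → index 0
j=2: u_2=43/75 ∈ [1/2, 8/9) → index 1
j=3: u_3=58/75 ∈ [1/2, 8/9) → index 1
j=4: u_4=73/75 ∈ [8/9, 1) → index 3

0 0 1 1 3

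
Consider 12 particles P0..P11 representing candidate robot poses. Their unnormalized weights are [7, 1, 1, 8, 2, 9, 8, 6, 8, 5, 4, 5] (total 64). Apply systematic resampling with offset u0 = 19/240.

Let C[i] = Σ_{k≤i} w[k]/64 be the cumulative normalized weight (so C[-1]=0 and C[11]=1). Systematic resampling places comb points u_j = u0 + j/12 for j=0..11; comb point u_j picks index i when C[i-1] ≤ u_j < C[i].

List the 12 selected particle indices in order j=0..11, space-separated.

C = [7/64, 1/8, 9/64, 17/64, 19/64, 7/16, 9/16, 21/32, 25/32, 55/64, 59/64, 1]
j=0: u_0=19/240 ∈ [0, 7/64) → index 0
j=1: u_1=13/80 ∈ [9/64, 17/64) → index 3
j=2: u_2=59/240 ∈ [9/64, 17/64) → index 3
j=3: u_3=79/240 ∈ [19/64, 7/16) → index 5
j=4: u_4=33/80 ∈ [19/64, 7/16) → index 5
j=5: u_5=119/240 ∈ [7/16, 9/16) → index 6
j=6: u_6=139/240 ∈ [9/16, 21/32) → index 7
j=7: u_7=53/80 ∈ [21/32, 25/32) → index 8
j=8: u_8=179/240 ∈ [21/32, 25/32) → index 8
j=9: u_9=199/240 ∈ [25/32, 55/64) → index 9
j=10: u_10=73/80 ∈ [55/64, 59/64) → index 10
j=11: u_11=239/240 ∈ [59/64, 1) → index 11

0 3 3 5 5 6 7 8 8 9 10 11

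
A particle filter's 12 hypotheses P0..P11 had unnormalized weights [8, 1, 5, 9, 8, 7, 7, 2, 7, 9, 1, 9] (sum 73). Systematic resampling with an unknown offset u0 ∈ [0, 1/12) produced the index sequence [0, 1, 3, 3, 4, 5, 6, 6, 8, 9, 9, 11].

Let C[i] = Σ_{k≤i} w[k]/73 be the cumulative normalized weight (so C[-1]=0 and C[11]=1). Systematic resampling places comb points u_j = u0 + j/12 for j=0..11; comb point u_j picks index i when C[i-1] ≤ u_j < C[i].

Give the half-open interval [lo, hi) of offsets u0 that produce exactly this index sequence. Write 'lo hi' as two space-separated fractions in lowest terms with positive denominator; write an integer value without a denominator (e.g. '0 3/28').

23/876 13/438

C = [8/73, 9/73, 14/73, 23/73, 31/73, 38/73, 45/73, 47/73, 54/73, 63/73, 64/73, 1]
j=0 picked index 0: u0 ∈ [0, 8/73)
j=1 picked index 1: u0 ∈ [23/876, 35/876)
j=2 picked index 3: u0 ∈ [11/438, 65/438)
j=3 picked index 3: u0 ∈ [-17/292, 19/292)
j=4 picked index 4: u0 ∈ [-4/219, 20/219)
j=5 picked index 5: u0 ∈ [7/876, 91/876)
j=6 picked index 6: u0 ∈ [3/146, 17/146)
j=7 picked index 6: u0 ∈ [-55/876, 29/876)
j=8 picked index 8: u0 ∈ [-5/219, 16/219)
j=9 picked index 9: u0 ∈ [-3/292, 33/292)
j=10 picked index 9: u0 ∈ [-41/438, 13/438)
j=11 picked index 11: u0 ∈ [-35/876, 1/12)
intersection: [23/876, 13/438)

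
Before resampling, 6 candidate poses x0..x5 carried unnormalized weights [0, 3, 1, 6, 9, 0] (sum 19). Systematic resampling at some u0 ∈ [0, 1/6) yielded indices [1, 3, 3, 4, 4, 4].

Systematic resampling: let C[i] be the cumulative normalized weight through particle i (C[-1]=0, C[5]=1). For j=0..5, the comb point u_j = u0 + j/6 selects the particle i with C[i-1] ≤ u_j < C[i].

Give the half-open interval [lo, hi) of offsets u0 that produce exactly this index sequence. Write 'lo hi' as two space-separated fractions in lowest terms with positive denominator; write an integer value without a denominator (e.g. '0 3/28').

5/114 3/19

C = [0, 3/19, 4/19, 10/19, 1, 1]
j=0 picked index 1: u0 ∈ [0, 3/19)
j=1 picked index 3: u0 ∈ [5/114, 41/114)
j=2 picked index 3: u0 ∈ [-7/57, 11/57)
j=3 picked index 4: u0 ∈ [1/38, 1/2)
j=4 picked index 4: u0 ∈ [-8/57, 1/3)
j=5 picked index 4: u0 ∈ [-35/114, 1/6)
intersection: [5/114, 3/19)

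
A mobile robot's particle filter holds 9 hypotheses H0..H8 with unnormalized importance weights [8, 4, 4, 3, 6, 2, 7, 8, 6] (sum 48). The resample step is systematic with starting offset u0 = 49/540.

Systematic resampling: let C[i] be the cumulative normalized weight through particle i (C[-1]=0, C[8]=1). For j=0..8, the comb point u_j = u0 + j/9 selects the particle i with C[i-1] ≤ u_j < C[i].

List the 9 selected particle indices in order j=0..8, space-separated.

0 1 2 4 5 6 7 7 8

C = [1/6, 1/4, 1/3, 19/48, 25/48, 9/16, 17/24, 7/8, 1]
j=0: u_0=49/540 ∈ [0, 1/6) → index 0
j=1: u_1=109/540 ∈ [1/6, 1/4) → index 1
j=2: u_2=169/540 ∈ [1/4, 1/3) → index 2
j=3: u_3=229/540 ∈ [19/48, 25/48) → index 4
j=4: u_4=289/540 ∈ [25/48, 9/16) → index 5
j=5: u_5=349/540 ∈ [9/16, 17/24) → index 6
j=6: u_6=409/540 ∈ [17/24, 7/8) → index 7
j=7: u_7=469/540 ∈ [17/24, 7/8) → index 7
j=8: u_8=529/540 ∈ [7/8, 1) → index 8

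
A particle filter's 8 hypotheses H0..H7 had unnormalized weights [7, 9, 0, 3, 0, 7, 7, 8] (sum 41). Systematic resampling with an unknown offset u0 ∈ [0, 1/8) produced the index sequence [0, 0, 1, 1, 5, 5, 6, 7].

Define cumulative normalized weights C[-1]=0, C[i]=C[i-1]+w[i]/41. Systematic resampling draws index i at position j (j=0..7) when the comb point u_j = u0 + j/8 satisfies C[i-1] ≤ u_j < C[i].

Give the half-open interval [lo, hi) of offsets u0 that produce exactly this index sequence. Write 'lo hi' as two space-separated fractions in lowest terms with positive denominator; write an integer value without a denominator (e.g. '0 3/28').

C = [7/41, 16/41, 16/41, 19/41, 19/41, 26/41, 33/41, 1]
j=0 picked index 0: u0 ∈ [0, 7/41)
j=1 picked index 0: u0 ∈ [-1/8, 15/328)
j=2 picked index 1: u0 ∈ [-13/164, 23/164)
j=3 picked index 1: u0 ∈ [-67/328, 5/328)
j=4 picked index 5: u0 ∈ [-3/82, 11/82)
j=5 picked index 5: u0 ∈ [-53/328, 3/328)
j=6 picked index 6: u0 ∈ [-19/164, 9/164)
j=7 picked index 7: u0 ∈ [-23/328, 1/8)
intersection: [0, 3/328)

0 3/328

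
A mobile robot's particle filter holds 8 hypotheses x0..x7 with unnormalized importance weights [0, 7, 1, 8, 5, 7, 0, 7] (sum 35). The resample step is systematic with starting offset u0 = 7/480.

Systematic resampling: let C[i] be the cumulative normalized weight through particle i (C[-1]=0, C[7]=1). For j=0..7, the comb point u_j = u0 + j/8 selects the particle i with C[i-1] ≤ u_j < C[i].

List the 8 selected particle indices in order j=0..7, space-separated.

C = [0, 1/5, 8/35, 16/35, 3/5, 4/5, 4/5, 1]
j=0: u_0=7/480 ∈ [0, 1/5) → index 1
j=1: u_1=67/480 ∈ [0, 1/5) → index 1
j=2: u_2=127/480 ∈ [8/35, 16/35) → index 3
j=3: u_3=187/480 ∈ [8/35, 16/35) → index 3
j=4: u_4=247/480 ∈ [16/35, 3/5) → index 4
j=5: u_5=307/480 ∈ [3/5, 4/5) → index 5
j=6: u_6=367/480 ∈ [3/5, 4/5) → index 5
j=7: u_7=427/480 ∈ [4/5, 1) → index 7

1 1 3 3 4 5 5 7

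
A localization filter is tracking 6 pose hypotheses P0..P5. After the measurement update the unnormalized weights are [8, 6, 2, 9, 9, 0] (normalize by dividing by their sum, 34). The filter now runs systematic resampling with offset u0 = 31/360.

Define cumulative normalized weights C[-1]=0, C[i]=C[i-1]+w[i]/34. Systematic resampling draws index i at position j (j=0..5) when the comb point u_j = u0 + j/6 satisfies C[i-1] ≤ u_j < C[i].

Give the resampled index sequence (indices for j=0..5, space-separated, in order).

C = [4/17, 7/17, 8/17, 25/34, 1, 1]
j=0: u_0=31/360 ∈ [0, 4/17) → index 0
j=1: u_1=91/360 ∈ [4/17, 7/17) → index 1
j=2: u_2=151/360 ∈ [7/17, 8/17) → index 2
j=3: u_3=211/360 ∈ [8/17, 25/34) → index 3
j=4: u_4=271/360 ∈ [25/34, 1) → index 4
j=5: u_5=331/360 ∈ [25/34, 1) → index 4

0 1 2 3 4 4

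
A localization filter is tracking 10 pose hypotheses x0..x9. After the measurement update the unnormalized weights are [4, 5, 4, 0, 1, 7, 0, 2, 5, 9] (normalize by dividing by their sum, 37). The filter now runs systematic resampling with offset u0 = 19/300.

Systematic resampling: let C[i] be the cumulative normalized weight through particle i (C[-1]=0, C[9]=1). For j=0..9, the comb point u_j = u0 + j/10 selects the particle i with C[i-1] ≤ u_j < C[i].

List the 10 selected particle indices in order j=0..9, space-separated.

0 1 2 4 5 5 8 9 9 9

C = [4/37, 9/37, 13/37, 13/37, 14/37, 21/37, 21/37, 23/37, 28/37, 1]
j=0: u_0=19/300 ∈ [0, 4/37) → index 0
j=1: u_1=49/300 ∈ [4/37, 9/37) → index 1
j=2: u_2=79/300 ∈ [9/37, 13/37) → index 2
j=3: u_3=109/300 ∈ [13/37, 14/37) → index 4
j=4: u_4=139/300 ∈ [14/37, 21/37) → index 5
j=5: u_5=169/300 ∈ [14/37, 21/37) → index 5
j=6: u_6=199/300 ∈ [23/37, 28/37) → index 8
j=7: u_7=229/300 ∈ [28/37, 1) → index 9
j=8: u_8=259/300 ∈ [28/37, 1) → index 9
j=9: u_9=289/300 ∈ [28/37, 1) → index 9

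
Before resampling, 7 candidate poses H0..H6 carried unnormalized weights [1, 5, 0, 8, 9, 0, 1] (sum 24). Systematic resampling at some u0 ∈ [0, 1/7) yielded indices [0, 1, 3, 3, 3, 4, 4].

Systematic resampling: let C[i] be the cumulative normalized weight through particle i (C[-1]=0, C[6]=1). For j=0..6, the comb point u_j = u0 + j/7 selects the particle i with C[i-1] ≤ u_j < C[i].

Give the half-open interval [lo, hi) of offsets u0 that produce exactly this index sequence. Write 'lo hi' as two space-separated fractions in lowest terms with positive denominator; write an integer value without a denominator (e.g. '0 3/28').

0 1/84

C = [1/24, 1/4, 1/4, 7/12, 23/24, 23/24, 1]
j=0 picked index 0: u0 ∈ [0, 1/24)
j=1 picked index 1: u0 ∈ [-17/168, 3/28)
j=2 picked index 3: u0 ∈ [-1/28, 25/84)
j=3 picked index 3: u0 ∈ [-5/28, 13/84)
j=4 picked index 3: u0 ∈ [-9/28, 1/84)
j=5 picked index 4: u0 ∈ [-11/84, 41/168)
j=6 picked index 4: u0 ∈ [-23/84, 17/168)
intersection: [0, 1/84)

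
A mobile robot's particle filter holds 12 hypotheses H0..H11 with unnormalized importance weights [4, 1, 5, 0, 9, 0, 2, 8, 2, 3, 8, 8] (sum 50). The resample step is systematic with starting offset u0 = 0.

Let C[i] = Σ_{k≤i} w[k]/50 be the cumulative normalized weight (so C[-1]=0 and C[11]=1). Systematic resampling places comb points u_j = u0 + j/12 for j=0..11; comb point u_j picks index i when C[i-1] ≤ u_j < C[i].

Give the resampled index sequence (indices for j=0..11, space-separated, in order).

C = [2/25, 1/10, 1/5, 1/5, 19/50, 19/50, 21/50, 29/50, 31/50, 17/25, 21/25, 1]
j=0: u_0=0 ∈ [0, 2/25) → index 0
j=1: u_1=1/12 ∈ [2/25, 1/10) → index 1
j=2: u_2=1/6 ∈ [1/10, 1/5) → index 2
j=3: u_3=1/4 ∈ [1/5, 19/50) → index 4
j=4: u_4=1/3 ∈ [1/5, 19/50) → index 4
j=5: u_5=5/12 ∈ [19/50, 21/50) → index 6
j=6: u_6=1/2 ∈ [21/50, 29/50) → index 7
j=7: u_7=7/12 ∈ [29/50, 31/50) → index 8
j=8: u_8=2/3 ∈ [31/50, 17/25) → index 9
j=9: u_9=3/4 ∈ [17/25, 21/25) → index 10
j=10: u_10=5/6 ∈ [17/25, 21/25) → index 10
j=11: u_11=11/12 ∈ [21/25, 1) → index 11

0 1 2 4 4 6 7 8 9 10 10 11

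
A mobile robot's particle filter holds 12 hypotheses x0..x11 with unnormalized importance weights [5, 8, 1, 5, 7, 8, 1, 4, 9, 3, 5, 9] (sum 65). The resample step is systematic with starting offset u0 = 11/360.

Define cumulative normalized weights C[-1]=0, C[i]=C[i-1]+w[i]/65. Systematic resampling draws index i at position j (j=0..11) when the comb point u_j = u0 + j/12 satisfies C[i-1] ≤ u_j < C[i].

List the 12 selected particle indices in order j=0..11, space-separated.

C = [1/13, 1/5, 14/65, 19/65, 2/5, 34/65, 7/13, 3/5, 48/65, 51/65, 56/65, 1]
j=0: u_0=11/360 ∈ [0, 1/13) → index 0
j=1: u_1=41/360 ∈ [1/13, 1/5) → index 1
j=2: u_2=71/360 ∈ [1/13, 1/5) → index 1
j=3: u_3=101/360 ∈ [14/65, 19/65) → index 3
j=4: u_4=131/360 ∈ [19/65, 2/5) → index 4
j=5: u_5=161/360 ∈ [2/5, 34/65) → index 5
j=6: u_6=191/360 ∈ [34/65, 7/13) → index 6
j=7: u_7=221/360 ∈ [3/5, 48/65) → index 8
j=8: u_8=251/360 ∈ [3/5, 48/65) → index 8
j=9: u_9=281/360 ∈ [48/65, 51/65) → index 9
j=10: u_10=311/360 ∈ [56/65, 1) → index 11
j=11: u_11=341/360 ∈ [56/65, 1) → index 11

0 1 1 3 4 5 6 8 8 9 11 11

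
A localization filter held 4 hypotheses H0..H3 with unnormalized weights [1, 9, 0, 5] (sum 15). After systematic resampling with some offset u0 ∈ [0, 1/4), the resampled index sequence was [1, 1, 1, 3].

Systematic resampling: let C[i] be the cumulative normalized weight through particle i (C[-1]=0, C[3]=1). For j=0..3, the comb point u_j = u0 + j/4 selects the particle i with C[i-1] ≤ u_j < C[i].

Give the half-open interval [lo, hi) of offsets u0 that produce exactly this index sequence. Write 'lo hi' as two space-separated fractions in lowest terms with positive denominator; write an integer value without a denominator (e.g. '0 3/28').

1/15 1/6

C = [1/15, 2/3, 2/3, 1]
j=0 picked index 1: u0 ∈ [1/15, 2/3)
j=1 picked index 1: u0 ∈ [-11/60, 5/12)
j=2 picked index 1: u0 ∈ [-13/30, 1/6)
j=3 picked index 3: u0 ∈ [-1/12, 1/4)
intersection: [1/15, 1/6)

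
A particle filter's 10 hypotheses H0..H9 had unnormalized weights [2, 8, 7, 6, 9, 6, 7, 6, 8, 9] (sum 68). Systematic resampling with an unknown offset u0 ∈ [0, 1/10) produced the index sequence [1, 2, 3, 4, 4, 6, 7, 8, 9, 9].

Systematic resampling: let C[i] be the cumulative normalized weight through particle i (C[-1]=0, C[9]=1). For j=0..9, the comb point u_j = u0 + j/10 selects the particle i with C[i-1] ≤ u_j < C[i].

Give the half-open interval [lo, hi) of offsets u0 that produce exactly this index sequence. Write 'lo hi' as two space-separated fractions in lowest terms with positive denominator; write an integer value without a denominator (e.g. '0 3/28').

C = [1/34, 5/34, 1/4, 23/68, 8/17, 19/34, 45/68, 3/4, 59/68, 1]
j=0 picked index 1: u0 ∈ [1/34, 5/34)
j=1 picked index 2: u0 ∈ [4/85, 3/20)
j=2 picked index 3: u0 ∈ [1/20, 47/340)
j=3 picked index 4: u0 ∈ [13/340, 29/170)
j=4 picked index 4: u0 ∈ [-21/340, 6/85)
j=5 picked index 6: u0 ∈ [1/17, 11/68)
j=6 picked index 7: u0 ∈ [21/340, 3/20)
j=7 picked index 8: u0 ∈ [1/20, 57/340)
j=8 picked index 9: u0 ∈ [23/340, 1/5)
j=9 picked index 9: u0 ∈ [-11/340, 1/10)
intersection: [23/340, 6/85)

23/340 6/85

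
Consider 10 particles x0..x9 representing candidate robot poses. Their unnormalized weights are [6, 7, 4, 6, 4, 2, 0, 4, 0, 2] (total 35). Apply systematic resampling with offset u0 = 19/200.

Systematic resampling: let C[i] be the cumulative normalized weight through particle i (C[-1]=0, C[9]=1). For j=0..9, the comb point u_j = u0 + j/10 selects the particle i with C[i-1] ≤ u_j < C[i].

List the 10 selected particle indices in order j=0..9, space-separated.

C = [6/35, 13/35, 17/35, 23/35, 27/35, 29/35, 29/35, 33/35, 33/35, 1]
j=0: u_0=19/200 ∈ [0, 6/35) → index 0
j=1: u_1=39/200 ∈ [6/35, 13/35) → index 1
j=2: u_2=59/200 ∈ [6/35, 13/35) → index 1
j=3: u_3=79/200 ∈ [13/35, 17/35) → index 2
j=4: u_4=99/200 ∈ [17/35, 23/35) → index 3
j=5: u_5=119/200 ∈ [17/35, 23/35) → index 3
j=6: u_6=139/200 ∈ [23/35, 27/35) → index 4
j=7: u_7=159/200 ∈ [27/35, 29/35) → index 5
j=8: u_8=179/200 ∈ [29/35, 33/35) → index 7
j=9: u_9=199/200 ∈ [33/35, 1) → index 9

0 1 1 2 3 3 4 5 7 9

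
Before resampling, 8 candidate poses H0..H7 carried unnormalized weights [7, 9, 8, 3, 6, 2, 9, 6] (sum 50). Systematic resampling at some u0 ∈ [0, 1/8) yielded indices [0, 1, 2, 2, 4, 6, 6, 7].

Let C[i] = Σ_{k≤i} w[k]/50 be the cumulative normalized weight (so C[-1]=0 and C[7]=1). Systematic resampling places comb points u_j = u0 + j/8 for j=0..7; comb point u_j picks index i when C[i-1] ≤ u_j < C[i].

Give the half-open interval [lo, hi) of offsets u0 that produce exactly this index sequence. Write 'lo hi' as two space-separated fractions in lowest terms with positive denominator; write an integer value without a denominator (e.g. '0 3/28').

C = [7/50, 8/25, 12/25, 27/50, 33/50, 7/10, 22/25, 1]
j=0 picked index 0: u0 ∈ [0, 7/50)
j=1 picked index 1: u0 ∈ [3/200, 39/200)
j=2 picked index 2: u0 ∈ [7/100, 23/100)
j=3 picked index 2: u0 ∈ [-11/200, 21/200)
j=4 picked index 4: u0 ∈ [1/25, 4/25)
j=5 picked index 6: u0 ∈ [3/40, 51/200)
j=6 picked index 6: u0 ∈ [-1/20, 13/100)
j=7 picked index 7: u0 ∈ [1/200, 1/8)
intersection: [3/40, 21/200)

3/40 21/200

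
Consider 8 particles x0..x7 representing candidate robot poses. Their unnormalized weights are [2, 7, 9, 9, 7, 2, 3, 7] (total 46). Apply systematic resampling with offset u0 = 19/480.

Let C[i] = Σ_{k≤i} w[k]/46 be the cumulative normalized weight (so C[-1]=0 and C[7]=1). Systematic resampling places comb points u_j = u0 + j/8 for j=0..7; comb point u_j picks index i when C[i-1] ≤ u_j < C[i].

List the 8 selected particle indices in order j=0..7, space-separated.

C = [1/23, 9/46, 9/23, 27/46, 17/23, 18/23, 39/46, 1]
j=0: u_0=19/480 ∈ [0, 1/23) → index 0
j=1: u_1=79/480 ∈ [1/23, 9/46) → index 1
j=2: u_2=139/480 ∈ [9/46, 9/23) → index 2
j=3: u_3=199/480 ∈ [9/23, 27/46) → index 3
j=4: u_4=259/480 ∈ [9/23, 27/46) → index 3
j=5: u_5=319/480 ∈ [27/46, 17/23) → index 4
j=6: u_6=379/480 ∈ [18/23, 39/46) → index 6
j=7: u_7=439/480 ∈ [39/46, 1) → index 7

0 1 2 3 3 4 6 7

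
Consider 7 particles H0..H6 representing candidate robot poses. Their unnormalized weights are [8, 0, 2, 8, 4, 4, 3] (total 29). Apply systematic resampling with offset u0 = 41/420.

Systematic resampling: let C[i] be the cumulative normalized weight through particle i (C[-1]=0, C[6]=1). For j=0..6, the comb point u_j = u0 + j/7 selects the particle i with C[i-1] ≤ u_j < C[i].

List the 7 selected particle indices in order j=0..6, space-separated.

0 0 3 3 4 5 6

C = [8/29, 8/29, 10/29, 18/29, 22/29, 26/29, 1]
j=0: u_0=41/420 ∈ [0, 8/29) → index 0
j=1: u_1=101/420 ∈ [0, 8/29) → index 0
j=2: u_2=23/60 ∈ [10/29, 18/29) → index 3
j=3: u_3=221/420 ∈ [10/29, 18/29) → index 3
j=4: u_4=281/420 ∈ [18/29, 22/29) → index 4
j=5: u_5=341/420 ∈ [22/29, 26/29) → index 5
j=6: u_6=401/420 ∈ [26/29, 1) → index 6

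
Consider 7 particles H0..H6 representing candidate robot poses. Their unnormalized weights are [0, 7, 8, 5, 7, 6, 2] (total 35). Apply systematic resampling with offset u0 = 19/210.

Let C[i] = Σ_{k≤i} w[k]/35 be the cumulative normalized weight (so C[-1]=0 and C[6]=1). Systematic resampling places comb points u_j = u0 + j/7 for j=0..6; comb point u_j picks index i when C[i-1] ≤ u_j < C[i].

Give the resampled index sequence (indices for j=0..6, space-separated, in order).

C = [0, 1/5, 3/7, 4/7, 27/35, 33/35, 1]
j=0: u_0=19/210 ∈ [0, 1/5) → index 1
j=1: u_1=7/30 ∈ [1/5, 3/7) → index 2
j=2: u_2=79/210 ∈ [1/5, 3/7) → index 2
j=3: u_3=109/210 ∈ [3/7, 4/7) → index 3
j=4: u_4=139/210 ∈ [4/7, 27/35) → index 4
j=5: u_5=169/210 ∈ [27/35, 33/35) → index 5
j=6: u_6=199/210 ∈ [33/35, 1) → index 6

1 2 2 3 4 5 6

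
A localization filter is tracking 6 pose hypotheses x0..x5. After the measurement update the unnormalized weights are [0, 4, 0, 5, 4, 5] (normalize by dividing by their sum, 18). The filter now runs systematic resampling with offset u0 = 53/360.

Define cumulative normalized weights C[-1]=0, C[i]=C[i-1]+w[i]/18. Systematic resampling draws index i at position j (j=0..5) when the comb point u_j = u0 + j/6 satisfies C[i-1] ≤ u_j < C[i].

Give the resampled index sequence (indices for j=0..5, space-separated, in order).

1 3 3 4 5 5

C = [0, 2/9, 2/9, 1/2, 13/18, 1]
j=0: u_0=53/360 ∈ [0, 2/9) → index 1
j=1: u_1=113/360 ∈ [2/9, 1/2) → index 3
j=2: u_2=173/360 ∈ [2/9, 1/2) → index 3
j=3: u_3=233/360 ∈ [1/2, 13/18) → index 4
j=4: u_4=293/360 ∈ [13/18, 1) → index 5
j=5: u_5=353/360 ∈ [13/18, 1) → index 5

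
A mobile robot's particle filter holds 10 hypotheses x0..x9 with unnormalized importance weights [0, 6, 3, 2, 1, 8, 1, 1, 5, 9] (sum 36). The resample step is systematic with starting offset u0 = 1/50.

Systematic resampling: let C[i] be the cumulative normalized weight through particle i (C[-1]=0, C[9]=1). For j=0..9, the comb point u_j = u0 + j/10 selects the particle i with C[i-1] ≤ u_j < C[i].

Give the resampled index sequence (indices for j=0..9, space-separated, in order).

1 1 2 4 5 5 8 8 9 9

C = [0, 1/6, 1/4, 11/36, 1/3, 5/9, 7/12, 11/18, 3/4, 1]
j=0: u_0=1/50 ∈ [0, 1/6) → index 1
j=1: u_1=3/25 ∈ [0, 1/6) → index 1
j=2: u_2=11/50 ∈ [1/6, 1/4) → index 2
j=3: u_3=8/25 ∈ [11/36, 1/3) → index 4
j=4: u_4=21/50 ∈ [1/3, 5/9) → index 5
j=5: u_5=13/25 ∈ [1/3, 5/9) → index 5
j=6: u_6=31/50 ∈ [11/18, 3/4) → index 8
j=7: u_7=18/25 ∈ [11/18, 3/4) → index 8
j=8: u_8=41/50 ∈ [3/4, 1) → index 9
j=9: u_9=23/25 ∈ [3/4, 1) → index 9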